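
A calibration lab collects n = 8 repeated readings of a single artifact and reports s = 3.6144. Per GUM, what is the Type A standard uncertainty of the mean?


u_A = s / sqrt(n)
u_A = 3.6144 / sqrt(8)
u_A = 3.6144 / 2.8284271
u_A = 1.2779

1.2779


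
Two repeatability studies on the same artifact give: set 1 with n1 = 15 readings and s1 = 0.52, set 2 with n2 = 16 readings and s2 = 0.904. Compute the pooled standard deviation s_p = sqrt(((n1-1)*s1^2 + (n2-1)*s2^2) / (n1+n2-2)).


s_p = sqrt(((n1-1)*s1^2 + (n2-1)*s2^2) / (n1+n2-2))
numerator = (15-1)*0.52^2 + (16-1)*0.904^2 = 3.7856 + 12.25824 = 16.04384
denominator = 15 + 16 - 2 = 29
s_p^2 = 16.04384 / 29 = 0.55323586
s_p = sqrt(0.55323586) = 0.7438

0.7438


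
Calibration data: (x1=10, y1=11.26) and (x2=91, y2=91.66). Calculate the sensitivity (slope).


slope = (y2 - y1) / (x2 - x1)
= (91.66 - 11.26) / (91 - 10)
= 80.4000 / 81
= 0.9926

0.9926


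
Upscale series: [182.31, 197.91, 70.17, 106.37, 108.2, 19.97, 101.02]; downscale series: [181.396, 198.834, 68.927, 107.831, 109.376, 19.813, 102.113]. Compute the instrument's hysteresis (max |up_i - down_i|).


|182.31 - 181.396| = 0.9140
|197.91 - 198.834| = 0.9240
|70.17 - 68.927| = 1.2430
|106.37 - 107.831| = 1.4610
|108.2 - 109.376| = 1.1760
|19.97 - 19.813| = 0.1570
|101.02 - 102.113| = 1.0930
hysteresis = max(diffs) = 1.4610

1.4610


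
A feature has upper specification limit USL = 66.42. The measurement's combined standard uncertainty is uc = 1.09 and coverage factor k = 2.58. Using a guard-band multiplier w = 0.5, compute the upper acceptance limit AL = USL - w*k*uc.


U = k * uc = 2.58 * 1.09 = 2.8122
guard band g = w * U = 0.5 * 2.8122 = 1.4061
AL = USL - g = 66.42 - 1.4061
AL = 65.0139

65.0139


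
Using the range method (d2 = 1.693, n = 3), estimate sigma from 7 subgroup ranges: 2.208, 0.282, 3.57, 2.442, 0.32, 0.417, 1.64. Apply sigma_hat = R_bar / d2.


R_bar = (2.208 + 0.282 + 3.57 + 2.442 + 0.32 + 0.417 + 1.64) / 7
R_bar = 10.879 / 7 = 1.5541429
sigma_hat = R_bar / d2 = 1.5541429 / 1.693 = 0.9180

0.9180


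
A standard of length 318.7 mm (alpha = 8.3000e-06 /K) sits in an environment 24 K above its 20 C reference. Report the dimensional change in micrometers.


dL = L * alpha * dT
= 318.7 * 8.3000e-06 * 24
= 0.0634850 mm
dL_um = 0.0634850 * 1000 = 63.4850 um

63.4850


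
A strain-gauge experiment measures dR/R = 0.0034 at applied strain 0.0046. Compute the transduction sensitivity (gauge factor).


GF = (dR/R) / epsilon
= 0.0034 / 0.0046
= 0.7391

0.7391


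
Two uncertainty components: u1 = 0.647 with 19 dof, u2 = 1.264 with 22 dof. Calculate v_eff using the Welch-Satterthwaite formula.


uc = sqrt(u1^2 + u2^2) = sqrt(0.647^2 + 1.264^2) = 1.4199665
v_eff = uc^4 / (u1^4/v1 + u2^4/v2)
= 1.4199665^4 / (0.647^4/19 + 1.264^4/22)
= 4.0654853 / 0.12525157
v_eff = 32.4586

32.4586


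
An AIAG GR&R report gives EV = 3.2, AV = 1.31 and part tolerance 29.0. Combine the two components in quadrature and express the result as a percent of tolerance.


GRR = sqrt(EV^2 + AV^2) = sqrt(3.2^2 + 1.31^2) = 3.4577594
%GRR = GRR / tol * 100 = 3.4577594 / 29.0 * 100
%GRR = 11.9233

11.9233


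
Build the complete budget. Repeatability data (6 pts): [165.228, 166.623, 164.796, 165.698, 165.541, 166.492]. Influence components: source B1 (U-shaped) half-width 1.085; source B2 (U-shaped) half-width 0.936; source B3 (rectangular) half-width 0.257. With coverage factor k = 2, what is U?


mean = (165.228 + 166.623 + 164.796 + 165.698 + 165.541 + 166.492) / 6 = 165.7296667
s = sqrt(sum((x - mean)^2)/(n-1)) = 0.71262856
u_A = s / sqrt(n) = 0.71262856 / sqrt(6) = 0.29092939
u_B1 = 1.085 / sqrt(2) = 0.76721086
u_B2 = 0.936 / sqrt(2) = 0.66185195
u_B3 = 0.257 / sqrt(3) = 0.14837902
uc = sqrt(0.29092939^2 + 0.76721086^2 + 0.66185195^2 + 0.14837902^2) = 1.0645735
U = k * uc = 2 * 1.0645735
U = 2.1291

2.1291


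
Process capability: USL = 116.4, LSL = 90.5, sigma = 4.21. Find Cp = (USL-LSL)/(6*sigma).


Cp = (USL - LSL) / (6 * sigma)
= (116.4 - 90.5) / (6 * 4.21)
= 25.9000 / 25.2600
= 1.0253

1.0253


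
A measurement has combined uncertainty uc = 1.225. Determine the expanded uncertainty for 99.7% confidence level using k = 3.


U = k * uc
U = 3 * 1.225
U = 3.6750

3.6750


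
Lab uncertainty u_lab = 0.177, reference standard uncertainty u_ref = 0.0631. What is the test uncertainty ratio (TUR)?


TUR = u_lab / u_ref
= 0.177 / 0.0631
= 2.8051

2.8051


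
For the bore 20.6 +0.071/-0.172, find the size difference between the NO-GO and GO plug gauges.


GO = nominal - lower_tol (smallest hole = maximum material condition)
GO = 20.6 - 0.172 = 20.428
NO-GO = nominal + upper_tol (largest hole = least material condition)
NO-GO = 20.6 + 0.071 = 20.671
spread = NO-GO - GO = 20.671 - 20.428 = 0.2430

0.2430


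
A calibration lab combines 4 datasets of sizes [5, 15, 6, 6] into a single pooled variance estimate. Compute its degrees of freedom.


nu = sum_i (n_i - 1)
nu = ((5 - 1) + (15 - 1) + (6 - 1) + (6 - 1))
nu = 4 + 14 + 5 + 5
nu = 28

28


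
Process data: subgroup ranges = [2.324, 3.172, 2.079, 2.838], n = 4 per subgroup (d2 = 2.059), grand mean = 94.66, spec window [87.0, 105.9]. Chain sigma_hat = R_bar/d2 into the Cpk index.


R_bar = (2.324 + 3.172 + 2.079 + 2.838) / 4 = 2.60325
sigma = R_bar / d2 = 2.60325 / 2.059 = 1.2643273
Cp = (USL - LSL)/(6*sigma) = (105.9 - 87.0)/(6*1.2643273) = 2.4914
Cpu = (105.9 - 94.66)/(3*1.2643273) = 2.9634
Cpl = (94.66 - 87.0)/(3*1.2643273) = 2.0195
Cpk = min(Cpu, Cpl) = 2.0195

2.0195


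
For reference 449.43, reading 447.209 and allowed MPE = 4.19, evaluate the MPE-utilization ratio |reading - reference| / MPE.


e = indication - reference = 447.209 - 449.43 = -2.2210
|e| = 2.2210
ratio = |e| / MPE = 2.2210 / 4.19
ratio = 0.5301

0.5301


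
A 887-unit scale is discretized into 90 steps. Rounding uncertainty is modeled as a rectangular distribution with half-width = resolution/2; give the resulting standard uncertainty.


resolution = range / divisions
resolution = 887 / 90 = 9.8555556
u_res = resolution / (2*sqrt(3))
u_res = 9.8555556 / 3.4641016
u_res = 2.8451

2.8451


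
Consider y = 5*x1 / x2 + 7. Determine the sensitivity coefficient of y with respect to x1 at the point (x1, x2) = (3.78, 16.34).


y = 5*x1 / x2 + 7
dy/dx1 = 5/x2
Evaluate at x2 = 16.34: c1 = 5 / 16.34
c1 = 0.3060

0.3060


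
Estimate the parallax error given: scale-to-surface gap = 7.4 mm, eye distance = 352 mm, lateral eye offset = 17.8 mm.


error = h * offset / d
= 7.4 * 17.8 / 352
= 0.3742

0.3742


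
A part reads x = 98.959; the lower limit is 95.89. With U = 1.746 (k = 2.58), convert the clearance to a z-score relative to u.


u = U / k = 1.746 / 2.58 = 0.67674419
margin = |LSL - x| = |95.89 - 98.959| = 3.069
z = margin / u = 3.069 / 0.67674419
z = 4.5349

4.5349


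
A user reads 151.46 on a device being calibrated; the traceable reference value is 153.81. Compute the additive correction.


Correction = standard - reading
= 153.81 - 151.46
= 2.3500

2.3500


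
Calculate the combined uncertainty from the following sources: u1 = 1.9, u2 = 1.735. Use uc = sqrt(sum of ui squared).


uc = sqrt(1.9^2 + 1.735^2)
uc = sqrt(6.620225)
uc = 2.5730

2.5730


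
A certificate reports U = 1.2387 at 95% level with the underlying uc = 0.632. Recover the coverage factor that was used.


k = U / uc
k = 1.2387 / 0.632
k = 1.96

1.96


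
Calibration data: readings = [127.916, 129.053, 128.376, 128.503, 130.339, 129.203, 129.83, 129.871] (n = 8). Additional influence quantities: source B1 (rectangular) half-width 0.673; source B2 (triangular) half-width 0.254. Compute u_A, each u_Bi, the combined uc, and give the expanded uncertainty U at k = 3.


mean = (127.916 + 129.053 + 128.376 + 128.503 + 130.339 + 129.203 + 129.83 + 129.871) / 8 = 129.136375
s = sqrt(sum((x - mean)^2)/(n-1)) = 0.84067455
u_A = s / sqrt(n) = 0.84067455 / sqrt(8) = 0.29722334
u_B1 = 0.673 / sqrt(3) = 0.38855673
u_B2 = 0.254 / sqrt(6) = 0.10369507
uc = sqrt(0.29722334^2 + 0.38855673^2 + 0.10369507^2) = 0.50007071
U = k * uc = 3 * 0.50007071
U = 1.5002

1.5002


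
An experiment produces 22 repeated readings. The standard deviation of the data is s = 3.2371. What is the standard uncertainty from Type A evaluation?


u_A = s / sqrt(n)
u_A = 3.2371 / sqrt(22)
u_A = 3.2371 / 4.6904158
u_A = 0.6902

0.6902


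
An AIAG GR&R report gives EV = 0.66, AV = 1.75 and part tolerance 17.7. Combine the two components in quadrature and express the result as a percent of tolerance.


GRR = sqrt(EV^2 + AV^2) = sqrt(0.66^2 + 1.75^2) = 1.8703208
%GRR = GRR / tol * 100 = 1.8703208 / 17.7 * 100
%GRR = 10.5668

10.5668


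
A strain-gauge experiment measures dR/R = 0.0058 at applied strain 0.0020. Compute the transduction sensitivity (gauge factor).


GF = (dR/R) / epsilon
= 0.0058 / 0.0020
= 2.9000

2.9000


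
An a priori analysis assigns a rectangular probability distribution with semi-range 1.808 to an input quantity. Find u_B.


u_B = half_width / sqrt(3)
u_B = 1.808 / 1.7320508
u_B = 1.0438

1.0438


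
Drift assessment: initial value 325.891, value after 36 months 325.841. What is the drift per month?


rate = (v2 - v1) / months
= (325.841 - 325.891) / 36
= -0.0500 / 36
= -0.0014

-0.0014


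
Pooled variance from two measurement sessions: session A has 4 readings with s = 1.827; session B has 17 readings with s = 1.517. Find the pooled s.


s_p = sqrt(((n1-1)*s1^2 + (n2-1)*s2^2) / (n1+n2-2))
numerator = (4-1)*1.827^2 + (17-1)*1.517^2 = 10.013787 + 36.820624 = 46.834411
denominator = 4 + 17 - 2 = 19
s_p^2 = 46.834411 / 19 = 2.464969
s_p = sqrt(2.464969) = 1.5700

1.5700


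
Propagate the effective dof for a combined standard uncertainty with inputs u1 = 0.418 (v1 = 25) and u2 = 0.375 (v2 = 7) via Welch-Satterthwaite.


uc = sqrt(u1^2 + u2^2) = sqrt(0.418^2 + 0.375^2) = 0.56155944
v_eff = uc^4 / (u1^4/v1 + u2^4/v2)
= 0.56155944^4 / (0.418^4/25 + 0.375^4/7)
= 0.099444995 / 0.0040461949
v_eff = 24.5774

24.5774


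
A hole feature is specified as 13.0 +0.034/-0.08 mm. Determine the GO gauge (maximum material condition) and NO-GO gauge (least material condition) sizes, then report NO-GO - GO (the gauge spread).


GO = nominal - lower_tol (smallest hole = maximum material condition)
GO = 13.0 - 0.08 = 12.92
NO-GO = nominal + upper_tol (largest hole = least material condition)
NO-GO = 13.0 + 0.034 = 13.034
spread = NO-GO - GO = 13.034 - 12.92 = 0.1140

0.1140


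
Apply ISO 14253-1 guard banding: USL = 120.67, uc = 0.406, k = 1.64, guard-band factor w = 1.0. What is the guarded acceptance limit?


U = k * uc = 1.64 * 0.406 = 0.66584
guard band g = w * U = 1.0 * 0.66584 = 0.66584
AL = USL - g = 120.67 - 0.66584
AL = 120.0042

120.0042


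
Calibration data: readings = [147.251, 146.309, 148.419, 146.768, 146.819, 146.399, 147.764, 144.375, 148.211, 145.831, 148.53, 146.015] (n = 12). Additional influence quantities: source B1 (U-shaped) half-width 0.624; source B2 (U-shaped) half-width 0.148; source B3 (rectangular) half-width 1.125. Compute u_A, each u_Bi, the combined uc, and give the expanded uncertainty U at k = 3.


mean = (147.251 + 146.309 + 148.419 + 146.768 + 146.819 + 146.399 + 147.764 + 144.375 + 148.211 + 145.831 + 148.53 + 146.015) / 12 = 146.8909167
s = sqrt(sum((x - mean)^2)/(n-1)) = 1.223912
u_A = s / sqrt(n) = 1.223912 / sqrt(12) = 0.35331296
u_B1 = 0.624 / sqrt(2) = 0.44123463
u_B2 = 0.148 / sqrt(2) = 0.1046518
u_B3 = 1.125 / sqrt(3) = 0.64951905
uc = sqrt(0.35331296^2 + 0.44123463^2 + 0.1046518^2 + 0.64951905^2) = 0.86737826
U = k * uc = 3 * 0.86737826
U = 2.6021

2.6021


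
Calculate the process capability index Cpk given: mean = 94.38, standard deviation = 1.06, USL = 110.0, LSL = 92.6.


Cpu = (USL - mean) / (3*sigma) = (110.0 - 94.38) / (3*1.06) = 4.9119
Cpl = (mean - LSL) / (3*sigma) = (94.38 - 92.6) / (3*1.06) = 0.5597
Cpk = min(Cpu, Cpl) = 0.5597

0.5597


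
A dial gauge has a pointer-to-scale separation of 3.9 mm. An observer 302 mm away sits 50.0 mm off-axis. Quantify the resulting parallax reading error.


error = h * offset / d
= 3.9 * 50.0 / 302
= 0.6457

0.6457


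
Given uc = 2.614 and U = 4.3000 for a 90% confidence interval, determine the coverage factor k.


k = U / uc
k = 4.3000 / 2.614
k = 1.645

1.645


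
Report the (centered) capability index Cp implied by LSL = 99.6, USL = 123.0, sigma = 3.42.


Cp = (USL - LSL) / (6 * sigma)
= (123.0 - 99.6) / (6 * 3.42)
= 23.4000 / 20.5200
= 1.1404

1.1404


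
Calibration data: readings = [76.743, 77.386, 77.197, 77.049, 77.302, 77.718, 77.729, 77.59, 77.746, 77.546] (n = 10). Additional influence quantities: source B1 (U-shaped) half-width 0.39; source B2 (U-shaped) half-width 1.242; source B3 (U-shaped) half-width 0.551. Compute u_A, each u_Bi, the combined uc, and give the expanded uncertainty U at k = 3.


mean = (76.743 + 77.386 + 77.197 + 77.049 + 77.302 + 77.718 + 77.729 + 77.59 + 77.746 + 77.546) / 10 = 77.4006
s = sqrt(sum((x - mean)^2)/(n-1)) = 0.33205629
u_A = s / sqrt(n) = 0.33205629 / sqrt(10) = 0.10500542
u_B1 = 0.39 / sqrt(2) = 0.27577164
u_B2 = 1.242 / sqrt(2) = 0.87822662
u_B3 = 0.551 / sqrt(2) = 0.38961584
uc = sqrt(0.10500542^2 + 0.27577164^2 + 0.87822662^2 + 0.38961584^2) = 1.0050665
U = k * uc = 3 * 1.0050665
U = 3.0152

3.0152


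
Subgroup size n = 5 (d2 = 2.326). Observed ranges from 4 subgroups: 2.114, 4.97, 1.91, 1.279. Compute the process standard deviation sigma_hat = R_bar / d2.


R_bar = (2.114 + 4.97 + 1.91 + 1.279) / 4
R_bar = 10.273 / 4 = 2.56825
sigma_hat = R_bar / d2 = 2.56825 / 2.326 = 1.1041

1.1041


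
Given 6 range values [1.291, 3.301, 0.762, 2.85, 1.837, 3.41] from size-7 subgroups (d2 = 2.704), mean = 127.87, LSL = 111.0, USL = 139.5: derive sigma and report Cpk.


R_bar = (1.291 + 3.301 + 0.762 + 2.85 + 1.837 + 3.41) / 6 = 2.2418333
sigma = R_bar / d2 = 2.2418333 / 2.704 = 0.82908036
Cp = (USL - LSL)/(6*sigma) = (139.5 - 111.0)/(6*0.82908036) = 5.7292
Cpu = (139.5 - 127.87)/(3*0.82908036) = 4.6759
Cpl = (127.87 - 111.0)/(3*0.82908036) = 6.7826
Cpk = min(Cpu, Cpl) = 4.6759

4.6759


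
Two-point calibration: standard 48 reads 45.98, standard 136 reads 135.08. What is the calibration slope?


slope = (y2 - y1) / (x2 - x1)
= (135.08 - 45.98) / (136 - 48)
= 89.1000 / 88
= 1.0125

1.0125


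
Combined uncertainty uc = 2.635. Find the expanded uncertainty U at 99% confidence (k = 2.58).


U = k * uc
U = 2.58 * 2.635
U = 6.7983

6.7983


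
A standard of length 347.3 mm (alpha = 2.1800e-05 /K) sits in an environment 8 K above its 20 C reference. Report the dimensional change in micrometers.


dL = L * alpha * dT
= 347.3 * 2.1800e-05 * 8
= 0.0605691 mm
dL_um = 0.0605691 * 1000 = 60.5691 um

60.5691


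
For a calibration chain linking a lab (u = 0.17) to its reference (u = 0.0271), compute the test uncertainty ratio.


TUR = u_lab / u_ref
= 0.17 / 0.0271
= 6.2731

6.2731


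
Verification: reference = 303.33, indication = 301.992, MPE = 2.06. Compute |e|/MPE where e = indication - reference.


e = indication - reference = 301.992 - 303.33 = -1.3380
|e| = 1.3380
ratio = |e| / MPE = 1.3380 / 2.06
ratio = 0.6495

0.6495


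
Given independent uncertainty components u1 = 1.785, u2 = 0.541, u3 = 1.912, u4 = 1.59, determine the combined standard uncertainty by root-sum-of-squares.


uc = sqrt(1.785^2 + 0.541^2 + 1.912^2 + 1.59^2)
uc = sqrt(9.66275)
uc = 3.1085

3.1085


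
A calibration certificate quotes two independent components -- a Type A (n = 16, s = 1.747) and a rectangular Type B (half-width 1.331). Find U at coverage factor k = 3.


u_A = s / sqrt(n) = 1.747 / sqrt(16) = 0.43675
u_B = half_width / sqrt(3) = 1.331 / sqrt(3) = 0.76845321
uc = sqrt(u_A^2 + u_B^2) = sqrt(0.43675^2 + 0.76845321^2) = 0.8838953
U = k * uc = 3 * 0.8838953
U = 2.6517

2.6517


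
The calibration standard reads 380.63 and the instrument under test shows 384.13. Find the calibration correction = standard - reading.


Correction = standard - reading
= 380.63 - 384.13
= -3.5000

-3.5000


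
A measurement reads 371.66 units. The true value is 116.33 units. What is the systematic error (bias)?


Systematic error = measured - true
= 371.66 - 116.33
= 255.3300

255.3300


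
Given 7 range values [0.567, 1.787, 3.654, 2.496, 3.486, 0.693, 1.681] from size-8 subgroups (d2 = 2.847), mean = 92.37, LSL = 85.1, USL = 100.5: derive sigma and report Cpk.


R_bar = (0.567 + 1.787 + 3.654 + 2.496 + 3.486 + 0.693 + 1.681) / 7 = 2.052
sigma = R_bar / d2 = 2.052 / 2.847 = 0.72075869
Cp = (USL - LSL)/(6*sigma) = (100.5 - 85.1)/(6*0.72075869) = 3.5611
Cpu = (100.5 - 92.37)/(3*0.72075869) = 3.7599
Cpl = (92.37 - 85.1)/(3*0.72075869) = 3.3622
Cpk = min(Cpu, Cpl) = 3.3622

3.3622


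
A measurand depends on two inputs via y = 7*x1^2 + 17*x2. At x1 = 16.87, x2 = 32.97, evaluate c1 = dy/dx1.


y = 7*x1^2 + 17*x2
dy/dx1 = 2*7*x1
Evaluate at x1 = 16.87: c1 = 14 * 16.87
c1 = 236.1800

236.1800


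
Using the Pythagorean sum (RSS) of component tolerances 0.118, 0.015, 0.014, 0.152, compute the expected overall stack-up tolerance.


RSS = sqrt(0.118^2 + 0.015^2 + 0.014^2 + 0.152^2)
= sqrt(0.037449)
= 0.1935

0.1935


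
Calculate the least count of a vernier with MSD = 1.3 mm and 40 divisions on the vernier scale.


LC = MSD / n_div
= 1.3 / 40
= 0.0325

0.0325


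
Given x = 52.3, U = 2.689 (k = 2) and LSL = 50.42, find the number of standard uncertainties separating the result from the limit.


u = U / k = 2.689 / 2 = 1.3445
margin = |LSL - x| = |50.42 - 52.3| = 1.88
z = margin / u = 1.88 / 1.3445
z = 1.3983

1.3983


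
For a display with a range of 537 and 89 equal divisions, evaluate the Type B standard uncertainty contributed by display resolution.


resolution = range / divisions
resolution = 537 / 89 = 6.0337079
u_res = resolution / (2*sqrt(3))
u_res = 6.0337079 / 3.4641016
u_res = 1.7418

1.7418


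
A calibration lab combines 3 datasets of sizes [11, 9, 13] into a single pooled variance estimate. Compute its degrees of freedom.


nu = sum_i (n_i - 1)
nu = ((11 - 1) + (9 - 1) + (13 - 1))
nu = 10 + 8 + 12
nu = 30

30


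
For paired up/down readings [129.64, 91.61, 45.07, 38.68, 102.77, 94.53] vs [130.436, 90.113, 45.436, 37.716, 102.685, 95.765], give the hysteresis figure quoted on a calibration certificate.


|129.64 - 130.436| = 0.7960
|91.61 - 90.113| = 1.4970
|45.07 - 45.436| = 0.3660
|38.68 - 37.716| = 0.9640
|102.77 - 102.685| = 0.0850
|94.53 - 95.765| = 1.2350
hysteresis = max(diffs) = 1.4970

1.4970


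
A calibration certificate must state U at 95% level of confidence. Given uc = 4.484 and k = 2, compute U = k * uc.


U = k * uc
U = 2 * 4.484
U = 8.9680

8.9680


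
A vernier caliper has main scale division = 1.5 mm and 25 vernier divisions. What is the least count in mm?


LC = MSD / n_div
= 1.5 / 25
= 0.0600

0.0600


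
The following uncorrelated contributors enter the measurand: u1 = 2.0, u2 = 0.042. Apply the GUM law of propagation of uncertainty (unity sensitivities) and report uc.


uc = sqrt(2.0^2 + 0.042^2)
uc = sqrt(4.001764)
uc = 2.0004

2.0004


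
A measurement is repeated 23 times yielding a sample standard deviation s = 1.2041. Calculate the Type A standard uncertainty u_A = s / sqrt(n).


u_A = s / sqrt(n)
u_A = 1.2041 / sqrt(23)
u_A = 1.2041 / 4.7958315
u_A = 0.2511

0.2511


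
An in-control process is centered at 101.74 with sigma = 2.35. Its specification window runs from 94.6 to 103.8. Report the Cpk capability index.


Cpu = (USL - mean) / (3*sigma) = (103.8 - 101.74) / (3*2.35) = 0.2922
Cpl = (mean - LSL) / (3*sigma) = (101.74 - 94.6) / (3*2.35) = 1.0128
Cpk = min(Cpu, Cpl) = 0.2922

0.2922


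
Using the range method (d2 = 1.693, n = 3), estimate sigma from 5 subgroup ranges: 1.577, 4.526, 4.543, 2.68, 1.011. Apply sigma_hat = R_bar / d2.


R_bar = (1.577 + 4.526 + 4.543 + 2.68 + 1.011) / 5
R_bar = 14.337 / 5 = 2.8674
sigma_hat = R_bar / d2 = 2.8674 / 1.693 = 1.6937

1.6937


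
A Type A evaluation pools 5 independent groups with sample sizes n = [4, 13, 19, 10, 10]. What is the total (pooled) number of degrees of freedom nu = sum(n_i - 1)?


nu = sum_i (n_i - 1)
nu = ((4 - 1) + (13 - 1) + (19 - 1) + (10 - 1) + (10 - 1))
nu = 3 + 12 + 18 + 9 + 9
nu = 51

51


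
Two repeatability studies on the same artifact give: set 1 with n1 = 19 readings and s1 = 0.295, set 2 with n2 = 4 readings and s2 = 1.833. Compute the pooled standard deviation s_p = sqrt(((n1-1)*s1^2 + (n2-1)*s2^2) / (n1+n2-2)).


s_p = sqrt(((n1-1)*s1^2 + (n2-1)*s2^2) / (n1+n2-2))
numerator = (19-1)*0.295^2 + (4-1)*1.833^2 = 1.56645 + 10.079667 = 11.646117
denominator = 19 + 4 - 2 = 21
s_p^2 = 11.646117 / 21 = 0.554577
s_p = sqrt(0.554577) = 0.7447

0.7447


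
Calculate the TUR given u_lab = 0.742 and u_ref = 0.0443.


TUR = u_lab / u_ref
= 0.742 / 0.0443
= 16.7494

16.7494


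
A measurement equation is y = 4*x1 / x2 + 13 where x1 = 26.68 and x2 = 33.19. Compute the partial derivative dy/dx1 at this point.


y = 4*x1 / x2 + 13
dy/dx1 = 4/x2
Evaluate at x2 = 33.19: c1 = 4 / 33.19
c1 = 0.1205

0.1205


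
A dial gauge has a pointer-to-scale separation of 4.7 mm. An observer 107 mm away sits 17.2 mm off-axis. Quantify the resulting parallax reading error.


error = h * offset / d
= 4.7 * 17.2 / 107
= 0.7555

0.7555


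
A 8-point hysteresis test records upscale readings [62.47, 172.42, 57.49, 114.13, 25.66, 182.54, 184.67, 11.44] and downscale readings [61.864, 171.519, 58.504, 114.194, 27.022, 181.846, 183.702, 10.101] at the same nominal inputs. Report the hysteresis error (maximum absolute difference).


|62.47 - 61.864| = 0.6060
|172.42 - 171.519| = 0.9010
|57.49 - 58.504| = 1.0140
|114.13 - 114.194| = 0.0640
|25.66 - 27.022| = 1.3620
|182.54 - 181.846| = 0.6940
|184.67 - 183.702| = 0.9680
|11.44 - 10.101| = 1.3390
hysteresis = max(diffs) = 1.3620

1.3620


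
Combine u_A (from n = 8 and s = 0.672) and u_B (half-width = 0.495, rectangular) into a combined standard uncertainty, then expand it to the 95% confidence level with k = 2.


u_A = s / sqrt(n) = 0.672 / sqrt(8) = 0.23758788
u_B = half_width / sqrt(3) = 0.495 / sqrt(3) = 0.28578838
uc = sqrt(u_A^2 + u_B^2) = sqrt(0.23758788^2 + 0.28578838^2) = 0.37164903
U = k * uc = 2 * 0.37164903
U = 0.7433

0.7433


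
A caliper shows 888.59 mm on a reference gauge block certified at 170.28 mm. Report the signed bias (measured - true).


Systematic error = measured - true
= 888.59 - 170.28
= 718.3100

718.3100


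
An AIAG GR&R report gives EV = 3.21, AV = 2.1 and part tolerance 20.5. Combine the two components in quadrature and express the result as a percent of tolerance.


GRR = sqrt(EV^2 + AV^2) = sqrt(3.21^2 + 2.1^2) = 3.8358962
%GRR = GRR / tol * 100 = 3.8358962 / 20.5 * 100
%GRR = 18.7117

18.7117


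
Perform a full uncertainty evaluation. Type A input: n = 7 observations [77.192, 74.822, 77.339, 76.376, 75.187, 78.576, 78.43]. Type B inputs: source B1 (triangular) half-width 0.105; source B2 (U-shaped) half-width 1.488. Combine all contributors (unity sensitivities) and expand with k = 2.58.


mean = (77.192 + 74.822 + 77.339 + 76.376 + 75.187 + 78.576 + 78.43) / 7 = 76.846
s = sqrt(sum((x - mean)^2)/(n-1)) = 1.468246
u_A = s / sqrt(n) = 1.468246 / sqrt(7) = 0.55494483
u_B1 = 0.105 / sqrt(6) = 0.04286607
u_B2 = 1.488 / sqrt(2) = 1.0521749
uc = sqrt(0.55494483^2 + 0.04286607^2 + 1.0521749^2) = 1.1903249
U = k * uc = 2.58 * 1.1903249
U = 3.0710

3.0710


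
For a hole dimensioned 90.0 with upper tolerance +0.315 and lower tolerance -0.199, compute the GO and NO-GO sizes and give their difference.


GO = nominal - lower_tol (smallest hole = maximum material condition)
GO = 90.0 - 0.199 = 89.801
NO-GO = nominal + upper_tol (largest hole = least material condition)
NO-GO = 90.0 + 0.315 = 90.315
spread = NO-GO - GO = 90.315 - 89.801 = 0.5140

0.5140


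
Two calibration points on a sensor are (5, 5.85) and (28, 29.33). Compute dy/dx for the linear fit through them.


slope = (y2 - y1) / (x2 - x1)
= (29.33 - 5.85) / (28 - 5)
= 23.4800 / 23
= 1.0209

1.0209


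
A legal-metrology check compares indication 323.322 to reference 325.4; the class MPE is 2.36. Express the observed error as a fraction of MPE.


e = indication - reference = 323.322 - 325.4 = -2.0780
|e| = 2.0780
ratio = |e| / MPE = 2.0780 / 2.36
ratio = 0.8805

0.8805


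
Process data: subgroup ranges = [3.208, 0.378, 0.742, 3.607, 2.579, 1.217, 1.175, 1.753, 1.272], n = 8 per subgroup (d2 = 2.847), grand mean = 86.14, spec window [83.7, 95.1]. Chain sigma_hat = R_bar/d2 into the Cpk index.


R_bar = (3.208 + 0.378 + 0.742 + 3.607 + 2.579 + 1.217 + 1.175 + 1.753 + 1.272) / 9 = 1.7701111
sigma = R_bar / d2 = 1.7701111 / 2.847 = 0.62174608
Cp = (USL - LSL)/(6*sigma) = (95.1 - 83.7)/(6*0.62174608) = 3.0559
Cpu = (95.1 - 86.14)/(3*0.62174608) = 4.8037
Cpl = (86.14 - 83.7)/(3*0.62174608) = 1.3081
Cpk = min(Cpu, Cpl) = 1.3081

1.3081


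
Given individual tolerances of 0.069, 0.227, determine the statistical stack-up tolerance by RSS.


RSS = sqrt(0.069^2 + 0.227^2)
= sqrt(0.05629)
= 0.2373

0.2373


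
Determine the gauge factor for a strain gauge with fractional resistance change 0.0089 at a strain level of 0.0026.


GF = (dR/R) / epsilon
= 0.0089 / 0.0026
= 3.4231

3.4231


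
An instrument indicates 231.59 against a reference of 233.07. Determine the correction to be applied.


Correction = standard - reading
= 233.07 - 231.59
= 1.4800

1.4800


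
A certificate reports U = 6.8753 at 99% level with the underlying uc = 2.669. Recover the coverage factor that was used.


k = U / uc
k = 6.8753 / 2.669
k = 2.576

2.576


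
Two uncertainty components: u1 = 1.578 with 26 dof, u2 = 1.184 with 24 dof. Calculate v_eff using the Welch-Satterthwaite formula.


uc = sqrt(u1^2 + u2^2) = sqrt(1.578^2 + 1.184^2) = 1.9728
v_eff = uc^4 / (u1^4/v1 + u2^4/v2)
= 1.9728^4 / (1.578^4/26 + 1.184^4/24)
= 15.147196 / 0.32036482
v_eff = 47.2811

47.2811


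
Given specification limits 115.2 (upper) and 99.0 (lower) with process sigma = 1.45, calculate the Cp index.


Cp = (USL - LSL) / (6 * sigma)
= (115.2 - 99.0) / (6 * 1.45)
= 16.2000 / 8.7000
= 1.8621

1.8621


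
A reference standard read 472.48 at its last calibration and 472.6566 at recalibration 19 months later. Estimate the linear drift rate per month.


rate = (v2 - v1) / months
= (472.6566 - 472.48) / 19
= 0.1766 / 19
= 0.0093

0.0093


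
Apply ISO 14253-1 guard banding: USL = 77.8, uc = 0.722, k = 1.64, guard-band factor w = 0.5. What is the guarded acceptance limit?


U = k * uc = 1.64 * 0.722 = 1.18408
guard band g = w * U = 0.5 * 1.18408 = 0.59204
AL = USL - g = 77.8 - 0.59204
AL = 77.2080

77.2080


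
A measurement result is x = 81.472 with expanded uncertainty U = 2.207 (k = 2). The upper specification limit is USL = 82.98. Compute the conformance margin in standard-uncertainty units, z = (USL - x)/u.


u = U / k = 2.207 / 2 = 1.1035
margin = |USL - x| = |82.98 - 81.472| = 1.508
z = margin / u = 1.508 / 1.1035
z = 1.3666

1.3666


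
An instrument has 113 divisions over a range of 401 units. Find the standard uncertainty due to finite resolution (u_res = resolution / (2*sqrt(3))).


resolution = range / divisions
resolution = 401 / 113 = 3.5486726
u_res = resolution / (2*sqrt(3))
u_res = 3.5486726 / 3.4641016
u_res = 1.0244

1.0244


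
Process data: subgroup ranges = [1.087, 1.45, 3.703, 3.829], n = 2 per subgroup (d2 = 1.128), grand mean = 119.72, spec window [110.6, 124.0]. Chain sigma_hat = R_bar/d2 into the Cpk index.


R_bar = (1.087 + 1.45 + 3.703 + 3.829) / 4 = 2.51725
sigma = R_bar / d2 = 2.51725 / 1.128 = 2.2316046
Cp = (USL - LSL)/(6*sigma) = (124.0 - 110.6)/(6*2.2316046) = 1.0008
Cpu = (124.0 - 119.72)/(3*2.2316046) = 0.6393
Cpl = (119.72 - 110.6)/(3*2.2316046) = 1.3622
Cpk = min(Cpu, Cpl) = 0.6393

0.6393


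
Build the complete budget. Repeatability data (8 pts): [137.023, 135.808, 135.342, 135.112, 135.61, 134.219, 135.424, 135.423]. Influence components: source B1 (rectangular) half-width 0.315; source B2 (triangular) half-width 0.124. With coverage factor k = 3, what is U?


mean = (137.023 + 135.808 + 135.342 + 135.112 + 135.61 + 134.219 + 135.424 + 135.423) / 8 = 135.495125
s = sqrt(sum((x - mean)^2)/(n-1)) = 0.77960401
u_A = s / sqrt(n) = 0.77960401 / sqrt(8) = 0.27563164
u_B1 = 0.315 / sqrt(3) = 0.18186533
u_B2 = 0.124 / sqrt(6) = 0.050622788
uc = sqrt(0.27563164^2 + 0.18186533^2 + 0.050622788^2) = 0.33408153
U = k * uc = 3 * 0.33408153
U = 1.0022

1.0022


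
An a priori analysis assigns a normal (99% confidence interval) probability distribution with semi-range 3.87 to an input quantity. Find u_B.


u_B = half_width / 2.576
u_B = 3.87 / 2.576
u_B = 1.5023

1.5023


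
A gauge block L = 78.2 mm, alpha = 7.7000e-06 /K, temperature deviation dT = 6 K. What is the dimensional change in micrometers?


dL = L * alpha * dT
= 78.2 * 7.7000e-06 * 6
= 0.0036128 mm
dL_um = 0.0036128 * 1000 = 3.6128 um

3.6128


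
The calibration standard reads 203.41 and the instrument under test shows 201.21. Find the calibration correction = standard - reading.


Correction = standard - reading
= 203.41 - 201.21
= 2.2000

2.2000


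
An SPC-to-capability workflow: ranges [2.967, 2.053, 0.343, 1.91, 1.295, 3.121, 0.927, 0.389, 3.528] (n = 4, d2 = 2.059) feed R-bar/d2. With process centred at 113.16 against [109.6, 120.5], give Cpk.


R_bar = (2.967 + 2.053 + 0.343 + 1.91 + 1.295 + 3.121 + 0.927 + 0.389 + 3.528) / 9 = 1.837
sigma = R_bar / d2 = 1.837 / 2.059 = 0.89218067
Cp = (USL - LSL)/(6*sigma) = (120.5 - 109.6)/(6*0.89218067) = 2.0362
Cpu = (120.5 - 113.16)/(3*0.89218067) = 2.7423
Cpl = (113.16 - 109.6)/(3*0.89218067) = 1.3301
Cpk = min(Cpu, Cpl) = 1.3301

1.3301


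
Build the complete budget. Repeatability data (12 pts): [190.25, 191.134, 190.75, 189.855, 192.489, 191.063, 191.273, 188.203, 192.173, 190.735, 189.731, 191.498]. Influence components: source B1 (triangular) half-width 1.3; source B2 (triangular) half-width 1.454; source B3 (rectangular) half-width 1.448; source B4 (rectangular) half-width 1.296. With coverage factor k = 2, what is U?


mean = (190.25 + 191.134 + 190.75 + 189.855 + 192.489 + 191.063 + 191.273 + 188.203 + 192.173 + 190.735 + 189.731 + 191.498) / 12 = 190.7628333
s = sqrt(sum((x - mean)^2)/(n-1)) = 1.1561044
u_A = s / sqrt(n) = 1.1561044 / sqrt(12) = 0.33373859
u_B1 = 1.3 / sqrt(6) = 0.53072278
u_B2 = 1.454 / sqrt(6) = 0.59359301
u_B3 = 1.448 / sqrt(3) = 0.83600319
u_B4 = 1.296 / sqrt(3) = 0.74824595
uc = sqrt(0.33373859^2 + 0.53072278^2 + 0.59359301^2 + 0.83600319^2 + 0.74824595^2) = 1.4156886
U = k * uc = 2 * 1.4156886
U = 2.8314

2.8314


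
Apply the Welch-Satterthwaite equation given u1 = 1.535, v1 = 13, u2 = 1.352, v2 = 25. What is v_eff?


uc = sqrt(u1^2 + u2^2) = sqrt(1.535^2 + 1.352^2) = 2.0455144
v_eff = uc^4 / (u1^4/v1 + u2^4/v2)
= 2.0455144^4 / (1.535^4/13 + 1.352^4/25)
= 17.506937 / 0.56071057
v_eff = 31.2228

31.2228


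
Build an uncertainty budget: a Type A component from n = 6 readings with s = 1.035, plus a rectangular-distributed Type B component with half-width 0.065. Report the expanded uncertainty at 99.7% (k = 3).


u_A = s / sqrt(n) = 1.035 / sqrt(6) = 0.42253698
u_B = half_width / sqrt(3) = 0.065 / sqrt(3) = 0.037527767
uc = sqrt(u_A^2 + u_B^2) = sqrt(0.42253698^2 + 0.037527767^2) = 0.42420023
U = k * uc = 3 * 0.42420023
U = 1.2726

1.2726


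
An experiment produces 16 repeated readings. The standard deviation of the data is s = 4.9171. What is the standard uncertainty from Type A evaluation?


u_A = s / sqrt(n)
u_A = 4.9171 / sqrt(16)
u_A = 4.9171 / 4
u_A = 1.2293

1.2293


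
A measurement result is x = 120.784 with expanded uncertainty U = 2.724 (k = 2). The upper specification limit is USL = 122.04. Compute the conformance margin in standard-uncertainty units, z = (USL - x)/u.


u = U / k = 2.724 / 2 = 1.362
margin = |USL - x| = |122.04 - 120.784| = 1.256
z = margin / u = 1.256 / 1.362
z = 0.9222

0.9222


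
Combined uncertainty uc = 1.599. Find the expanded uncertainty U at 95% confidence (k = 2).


U = k * uc
U = 2 * 1.599
U = 3.1980

3.1980


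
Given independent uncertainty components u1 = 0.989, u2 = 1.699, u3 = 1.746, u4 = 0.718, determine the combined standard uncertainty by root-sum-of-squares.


uc = sqrt(0.989^2 + 1.699^2 + 1.746^2 + 0.718^2)
uc = sqrt(7.428762)
uc = 2.7256

2.7256


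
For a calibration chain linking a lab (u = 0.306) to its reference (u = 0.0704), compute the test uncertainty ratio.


TUR = u_lab / u_ref
= 0.306 / 0.0704
= 4.3466

4.3466


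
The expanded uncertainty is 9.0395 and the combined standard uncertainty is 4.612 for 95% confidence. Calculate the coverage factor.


k = U / uc
k = 9.0395 / 4.612
k = 1.96

1.96


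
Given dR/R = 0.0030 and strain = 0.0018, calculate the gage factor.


GF = (dR/R) / epsilon
= 0.0030 / 0.0018
= 1.6667

1.6667


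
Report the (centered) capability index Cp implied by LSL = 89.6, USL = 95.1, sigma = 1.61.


Cp = (USL - LSL) / (6 * sigma)
= (95.1 - 89.6) / (6 * 1.61)
= 5.5000 / 9.6600
= 0.5694

0.5694


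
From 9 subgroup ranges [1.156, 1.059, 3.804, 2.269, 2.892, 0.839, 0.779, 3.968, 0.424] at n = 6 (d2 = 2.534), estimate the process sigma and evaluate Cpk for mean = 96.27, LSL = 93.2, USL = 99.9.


R_bar = (1.156 + 1.059 + 3.804 + 2.269 + 2.892 + 0.839 + 0.779 + 3.968 + 0.424) / 9 = 1.91
sigma = R_bar / d2 = 1.91 / 2.534 = 0.75374901
Cp = (USL - LSL)/(6*sigma) = (99.9 - 93.2)/(6*0.75374901) = 1.4815
Cpu = (99.9 - 96.27)/(3*0.75374901) = 1.6053
Cpl = (96.27 - 93.2)/(3*0.75374901) = 1.3577
Cpk = min(Cpu, Cpl) = 1.3577

1.3577


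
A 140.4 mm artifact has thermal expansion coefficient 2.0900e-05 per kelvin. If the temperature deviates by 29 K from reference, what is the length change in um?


dL = L * alpha * dT
= 140.4 * 2.0900e-05 * 29
= 0.0850964 mm
dL_um = 0.0850964 * 1000 = 85.0964 um

85.0964


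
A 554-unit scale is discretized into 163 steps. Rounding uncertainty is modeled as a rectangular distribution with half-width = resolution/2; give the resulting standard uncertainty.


resolution = range / divisions
resolution = 554 / 163 = 3.398773
u_res = resolution / (2*sqrt(3))
u_res = 3.398773 / 3.4641016
u_res = 0.9811

0.9811


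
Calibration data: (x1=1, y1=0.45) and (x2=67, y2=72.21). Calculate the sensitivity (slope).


slope = (y2 - y1) / (x2 - x1)
= (72.21 - 0.45) / (67 - 1)
= 71.7600 / 66
= 1.0873

1.0873


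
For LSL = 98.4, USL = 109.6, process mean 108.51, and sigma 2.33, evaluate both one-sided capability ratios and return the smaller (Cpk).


Cpu = (USL - mean) / (3*sigma) = (109.6 - 108.51) / (3*2.33) = 0.1559
Cpl = (mean - LSL) / (3*sigma) = (108.51 - 98.4) / (3*2.33) = 1.4464
Cpk = min(Cpu, Cpl) = 0.1559

0.1559


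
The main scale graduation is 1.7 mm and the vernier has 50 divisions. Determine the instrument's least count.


LC = MSD / n_div
= 1.7 / 50
= 0.0340

0.0340


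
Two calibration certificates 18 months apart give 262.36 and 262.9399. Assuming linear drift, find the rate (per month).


rate = (v2 - v1) / months
= (262.9399 - 262.36) / 18
= 0.5799 / 18
= 0.0322

0.0322


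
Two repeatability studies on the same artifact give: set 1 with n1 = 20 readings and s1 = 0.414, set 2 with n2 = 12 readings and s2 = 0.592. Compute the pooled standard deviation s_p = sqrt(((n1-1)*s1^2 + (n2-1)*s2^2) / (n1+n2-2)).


s_p = sqrt(((n1-1)*s1^2 + (n2-1)*s2^2) / (n1+n2-2))
numerator = (20-1)*0.414^2 + (12-1)*0.592^2 = 3.256524 + 3.855104 = 7.111628
denominator = 20 + 12 - 2 = 30
s_p^2 = 7.111628 / 30 = 0.23705427
s_p = sqrt(0.23705427) = 0.4869

0.4869


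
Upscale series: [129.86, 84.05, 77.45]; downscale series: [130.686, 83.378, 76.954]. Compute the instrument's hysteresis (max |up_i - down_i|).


|129.86 - 130.686| = 0.8260
|84.05 - 83.378| = 0.6720
|77.45 - 76.954| = 0.4960
hysteresis = max(diffs) = 0.8260

0.8260


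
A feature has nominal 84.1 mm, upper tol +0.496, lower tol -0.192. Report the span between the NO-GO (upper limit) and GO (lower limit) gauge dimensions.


GO = nominal - lower_tol (smallest hole = maximum material condition)
GO = 84.1 - 0.192 = 83.908
NO-GO = nominal + upper_tol (largest hole = least material condition)
NO-GO = 84.1 + 0.496 = 84.596
spread = NO-GO - GO = 84.596 - 83.908 = 0.6880

0.6880


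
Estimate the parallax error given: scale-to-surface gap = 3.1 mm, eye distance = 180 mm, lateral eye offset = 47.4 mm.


error = h * offset / d
= 3.1 * 47.4 / 180
= 0.8163

0.8163


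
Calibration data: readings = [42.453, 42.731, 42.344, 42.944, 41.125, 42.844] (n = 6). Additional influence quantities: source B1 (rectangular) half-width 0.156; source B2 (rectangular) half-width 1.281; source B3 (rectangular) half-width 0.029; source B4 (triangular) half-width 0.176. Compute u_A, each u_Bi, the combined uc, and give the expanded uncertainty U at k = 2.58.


mean = (42.453 + 42.731 + 42.344 + 42.944 + 41.125 + 42.844) / 6 = 42.40683333
s = sqrt(sum((x - mean)^2)/(n-1)) = 0.66841945
u_A = s / sqrt(n) = 0.66841945 / sqrt(6) = 0.2728811
u_B1 = 0.156 / sqrt(3) = 0.090066642
u_B2 = 1.281 / sqrt(3) = 0.73958569
u_B3 = 0.029 / sqrt(3) = 0.016743158
u_B4 = 0.176 / sqrt(6) = 0.071851699
uc = sqrt(0.2728811^2 + 0.090066642^2 + 0.73958569^2 + 0.016743158^2 + 0.071851699^2) = 0.79687269
U = k * uc = 2.58 * 0.79687269
U = 2.0559

2.0559


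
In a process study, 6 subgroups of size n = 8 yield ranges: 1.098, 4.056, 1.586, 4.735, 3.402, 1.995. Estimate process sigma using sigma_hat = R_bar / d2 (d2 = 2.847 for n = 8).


R_bar = (1.098 + 4.056 + 1.586 + 4.735 + 3.402 + 1.995) / 6
R_bar = 16.872 / 6 = 2.812
sigma_hat = R_bar / d2 = 2.812 / 2.847 = 0.9877

0.9877


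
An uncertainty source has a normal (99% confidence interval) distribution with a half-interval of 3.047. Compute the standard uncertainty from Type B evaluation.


u_B = half_width / 2.576
u_B = 3.047 / 2.576
u_B = 1.1828

1.1828


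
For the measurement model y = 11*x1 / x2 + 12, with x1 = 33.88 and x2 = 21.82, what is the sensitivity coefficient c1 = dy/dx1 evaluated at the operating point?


y = 11*x1 / x2 + 12
dy/dx1 = 11/x2
Evaluate at x2 = 21.82: c1 = 11 / 21.82
c1 = 0.5041

0.5041


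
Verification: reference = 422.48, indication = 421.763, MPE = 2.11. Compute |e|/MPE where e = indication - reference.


e = indication - reference = 421.763 - 422.48 = -0.7170
|e| = 0.7170
ratio = |e| / MPE = 0.7170 / 2.11
ratio = 0.3398

0.3398


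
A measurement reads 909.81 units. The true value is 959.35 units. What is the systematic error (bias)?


Systematic error = measured - true
= 909.81 - 959.35
= -49.5400

-49.5400


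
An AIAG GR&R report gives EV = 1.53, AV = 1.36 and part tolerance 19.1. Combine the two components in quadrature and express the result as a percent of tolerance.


GRR = sqrt(EV^2 + AV^2) = sqrt(1.53^2 + 1.36^2) = 2.0470711
%GRR = GRR / tol * 100 = 2.0470711 / 19.1 * 100
%GRR = 10.7176

10.7176


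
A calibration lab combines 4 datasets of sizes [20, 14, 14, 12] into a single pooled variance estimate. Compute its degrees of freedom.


nu = sum_i (n_i - 1)
nu = ((20 - 1) + (14 - 1) + (14 - 1) + (12 - 1))
nu = 19 + 13 + 13 + 11
nu = 56

56


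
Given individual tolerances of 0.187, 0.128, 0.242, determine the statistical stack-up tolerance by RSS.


RSS = sqrt(0.187^2 + 0.128^2 + 0.242^2)
= sqrt(0.109917)
= 0.3315

0.3315


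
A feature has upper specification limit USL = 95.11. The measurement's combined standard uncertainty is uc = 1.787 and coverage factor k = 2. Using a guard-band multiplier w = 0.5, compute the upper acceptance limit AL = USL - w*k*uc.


U = k * uc = 2 * 1.787 = 3.574
guard band g = w * U = 0.5 * 3.574 = 1.787
AL = USL - g = 95.11 - 1.787
AL = 93.3230

93.3230
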